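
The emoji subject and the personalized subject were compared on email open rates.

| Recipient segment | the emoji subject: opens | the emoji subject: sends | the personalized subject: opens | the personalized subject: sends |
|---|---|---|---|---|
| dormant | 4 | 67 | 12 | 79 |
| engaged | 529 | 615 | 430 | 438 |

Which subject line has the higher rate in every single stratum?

Dormant: the emoji subject 4/67 = 6.0%, the personalized subject 12/79 = 15.2% → the personalized subject
Engaged: the emoji subject 529/615 = 86.0%, the personalized subject 430/438 = 98.2% → the personalized subject
The personalized subject has the higher rate in both groups.

the personalized subject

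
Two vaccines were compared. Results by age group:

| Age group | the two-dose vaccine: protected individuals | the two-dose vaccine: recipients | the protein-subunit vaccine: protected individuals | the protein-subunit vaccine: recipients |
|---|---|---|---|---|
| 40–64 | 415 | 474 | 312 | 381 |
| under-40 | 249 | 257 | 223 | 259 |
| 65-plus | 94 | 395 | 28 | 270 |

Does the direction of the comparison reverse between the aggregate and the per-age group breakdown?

No

40–64: the two-dose vaccine 415/474 = 87.6%, the protein-subunit vaccine 312/381 = 81.9% → the two-dose vaccine
Under-40: the two-dose vaccine 249/257 = 96.9%, the protein-subunit vaccine 223/259 = 86.1% → the two-dose vaccine
65-plus: the two-dose vaccine 94/395 = 23.8%, the protein-subunit vaccine 28/270 = 10.4% → the two-dose vaccine
Overall: the two-dose vaccine 758/1126 = 67.3%, the protein-subunit vaccine 563/910 = 61.9% → the two-dose vaccine
The two-dose vaccine wins overall and in every age group — no reversal.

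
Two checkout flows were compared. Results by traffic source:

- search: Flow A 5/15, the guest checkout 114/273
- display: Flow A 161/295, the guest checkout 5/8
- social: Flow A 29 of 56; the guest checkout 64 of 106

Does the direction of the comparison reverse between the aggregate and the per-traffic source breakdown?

Yes

Search: Flow A 5/15 = 33.3%, the guest checkout 114/273 = 41.8% → the guest checkout
Display: Flow A 161/295 = 54.6%, the guest checkout 5/8 = 62.5% → the guest checkout
Social: Flow A 29/56 = 51.8%, the guest checkout 64/106 = 60.4% → the guest checkout
Overall: Flow A 195/366 = 53.3%, the guest checkout 183/387 = 47.3% → Flow A
The guest checkout wins each traffic group but Flow A wins overall — the comparison reverses. The guest checkout's sessions skew toward search, which has a lower base rate.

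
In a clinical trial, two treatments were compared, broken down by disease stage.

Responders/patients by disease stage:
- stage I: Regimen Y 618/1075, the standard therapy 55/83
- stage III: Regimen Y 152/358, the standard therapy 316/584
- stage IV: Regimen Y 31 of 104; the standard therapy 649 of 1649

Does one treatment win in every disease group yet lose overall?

Stage I: Regimen Y 618/1075 = 57.5%, the standard therapy 55/83 = 66.3% → the standard therapy
Stage III: Regimen Y 152/358 = 42.5%, the standard therapy 316/584 = 54.1% → the standard therapy
Stage IV: Regimen Y 31/104 = 29.8%, the standard therapy 649/1649 = 39.4% → the standard therapy
Overall: Regimen Y 801/1537 = 52.1%, the standard therapy 1020/2316 = 44.0% → Regimen Y
The standard therapy wins each disease group but Regimen Y wins overall — the comparison reverses. The standard therapy's patients skew toward stage IV, which has a lower base rate.

Yes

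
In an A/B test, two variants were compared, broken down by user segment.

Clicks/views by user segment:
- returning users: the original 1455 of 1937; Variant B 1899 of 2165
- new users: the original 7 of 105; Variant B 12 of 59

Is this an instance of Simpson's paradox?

No

Returning users: the original 1455/1937 = 75.1%, Variant B 1899/2165 = 87.7% → Variant B
New users: the original 7/105 = 6.7%, Variant B 12/59 = 20.3% → Variant B
Overall: the original 1462/2042 = 71.6%, Variant B 1911/2224 = 85.9% → Variant B
Variant B wins overall and in every user group — no reversal.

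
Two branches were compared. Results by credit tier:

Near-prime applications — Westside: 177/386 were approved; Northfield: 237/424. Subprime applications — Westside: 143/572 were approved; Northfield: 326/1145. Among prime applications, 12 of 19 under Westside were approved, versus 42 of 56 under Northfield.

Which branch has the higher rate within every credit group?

Northfield

Near-prime: Westside 177/386 = 45.9%, Northfield 237/424 = 55.9% → Northfield
Subprime: Westside 143/572 = 25.0%, Northfield 326/1145 = 28.5% → Northfield
Prime: Westside 12/19 = 63.2%, Northfield 42/56 = 75.0% → Northfield
Northfield has the higher rate in all 3 groups.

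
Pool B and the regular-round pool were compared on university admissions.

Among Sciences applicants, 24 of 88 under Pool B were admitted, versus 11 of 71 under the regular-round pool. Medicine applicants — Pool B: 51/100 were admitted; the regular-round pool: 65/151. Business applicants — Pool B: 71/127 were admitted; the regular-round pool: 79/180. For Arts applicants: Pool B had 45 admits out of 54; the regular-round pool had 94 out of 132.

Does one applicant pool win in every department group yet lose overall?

No

Sciences: Pool B 24/88 = 27.3%, the regular-round pool 11/71 = 15.5% → Pool B
Medicine: Pool B 51/100 = 51.0%, the regular-round pool 65/151 = 43.0% → Pool B
Business: Pool B 71/127 = 55.9%, the regular-round pool 79/180 = 43.9% → Pool B
Arts: Pool B 45/54 = 83.3%, the regular-round pool 94/132 = 71.2% → Pool B
Overall: Pool B 191/369 = 51.8%, the regular-round pool 249/534 = 46.6% → Pool B
Pool B wins overall and in every department group — no reversal.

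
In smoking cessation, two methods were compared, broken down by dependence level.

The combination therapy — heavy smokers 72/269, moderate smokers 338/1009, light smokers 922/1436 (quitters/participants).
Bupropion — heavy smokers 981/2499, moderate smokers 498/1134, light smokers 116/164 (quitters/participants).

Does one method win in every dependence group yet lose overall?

Heavy smokers: the combination therapy 72/269 = 26.8%, bupropion 981/2499 = 39.3% → bupropion
Moderate smokers: the combination therapy 338/1009 = 33.5%, bupropion 498/1134 = 43.9% → bupropion
Light smokers: the combination therapy 922/1436 = 64.2%, bupropion 116/164 = 70.7% → bupropion
Overall: the combination therapy 1332/2714 = 49.1%, bupropion 1595/3797 = 42.0% → the combination therapy
Bupropion wins each dependence group but the combination therapy wins overall — the comparison reverses. Bupropion's participants skew toward heavy smokers, which has a lower base rate.

Yes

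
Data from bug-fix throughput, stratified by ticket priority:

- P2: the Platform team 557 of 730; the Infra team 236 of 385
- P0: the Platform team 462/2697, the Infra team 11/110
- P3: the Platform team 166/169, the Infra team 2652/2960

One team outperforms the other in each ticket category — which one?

the Platform team

P2: the Platform team 557/730 = 76.3%, the Infra team 236/385 = 61.3% → the Platform team
P0: the Platform team 462/2697 = 17.1%, the Infra team 11/110 = 10.0% → the Platform team
P3: the Platform team 166/169 = 98.2%, the Infra team 2652/2960 = 89.6% → the Platform team
The Platform team has the higher rate in all 3 groups.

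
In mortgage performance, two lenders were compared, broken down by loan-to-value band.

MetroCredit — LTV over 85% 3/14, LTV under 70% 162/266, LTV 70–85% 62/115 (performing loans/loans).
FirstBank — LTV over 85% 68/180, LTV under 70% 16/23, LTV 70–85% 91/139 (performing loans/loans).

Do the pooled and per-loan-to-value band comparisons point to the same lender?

No

LTV over 85%: MetroCredit 3/14 = 21.4%, FirstBank 68/180 = 37.8% → FirstBank
LTV under 70%: MetroCredit 162/266 = 60.9%, FirstBank 16/23 = 69.6% → FirstBank
LTV 70–85%: MetroCredit 62/115 = 53.9%, FirstBank 91/139 = 65.5% → FirstBank
Overall: MetroCredit 227/395 = 57.5%, FirstBank 175/342 = 51.2% → MetroCredit
FirstBank wins each loan-to-value group but MetroCredit wins overall — the comparison reverses. FirstBank's loans skew toward LTV over 85%, which has a lower base rate.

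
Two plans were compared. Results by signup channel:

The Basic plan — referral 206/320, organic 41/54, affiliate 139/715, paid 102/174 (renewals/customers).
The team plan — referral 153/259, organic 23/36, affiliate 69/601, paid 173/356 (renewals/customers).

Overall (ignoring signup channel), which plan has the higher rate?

the Basic plan

Referral: the Basic plan 206/320 = 64.4%, the team plan 153/259 = 59.1% → the Basic plan
Organic: the Basic plan 41/54 = 75.9%, the team plan 23/36 = 63.9% → the Basic plan
Affiliate: the Basic plan 139/715 = 19.4%, the team plan 69/601 = 11.5% → the Basic plan
Paid: the Basic plan 102/174 = 58.6%, the team plan 173/356 = 48.6% → the Basic plan
Overall: the Basic plan 488/1263 = 38.6%, the team plan 418/1252 = 33.4% → the Basic plan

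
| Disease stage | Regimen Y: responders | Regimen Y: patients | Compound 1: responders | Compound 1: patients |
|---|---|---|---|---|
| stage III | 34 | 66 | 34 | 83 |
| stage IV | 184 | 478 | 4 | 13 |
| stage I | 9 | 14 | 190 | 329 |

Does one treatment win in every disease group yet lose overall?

Yes

Stage III: Regimen Y 34/66 = 51.5%, Compound 1 34/83 = 41.0% → Regimen Y
Stage IV: Regimen Y 184/478 = 38.5%, Compound 1 4/13 = 30.8% → Regimen Y
Stage I: Regimen Y 9/14 = 64.3%, Compound 1 190/329 = 57.8% → Regimen Y
Overall: Regimen Y 227/558 = 40.7%, Compound 1 228/425 = 53.6% → Compound 1
Regimen Y wins each disease group but Compound 1 wins overall — the comparison reverses. Regimen Y's patients skew toward stage IV, which has a lower base rate.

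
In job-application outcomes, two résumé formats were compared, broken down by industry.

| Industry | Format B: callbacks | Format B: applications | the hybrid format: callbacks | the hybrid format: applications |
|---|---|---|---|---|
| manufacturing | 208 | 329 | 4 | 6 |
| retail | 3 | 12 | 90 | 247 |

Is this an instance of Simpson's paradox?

Yes

Manufacturing: Format B 208/329 = 63.2%, the hybrid format 4/6 = 66.7% → the hybrid format
Retail: Format B 3/12 = 25.0%, the hybrid format 90/247 = 36.4% → the hybrid format
Overall: Format B 211/341 = 61.9%, the hybrid format 94/253 = 37.2% → Format B
The hybrid format wins each industry group but Format B wins overall — the comparison reverses. The hybrid format's applications skew toward retail, which has a lower base rate.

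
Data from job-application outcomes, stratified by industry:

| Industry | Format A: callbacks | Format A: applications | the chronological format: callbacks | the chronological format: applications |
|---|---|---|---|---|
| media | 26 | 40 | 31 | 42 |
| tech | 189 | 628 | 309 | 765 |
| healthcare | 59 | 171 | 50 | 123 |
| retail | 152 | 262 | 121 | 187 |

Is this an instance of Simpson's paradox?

Media: Format A 26/40 = 65.0%, the chronological format 31/42 = 73.8% → the chronological format
Tech: Format A 189/628 = 30.1%, the chronological format 309/765 = 40.4% → the chronological format
Healthcare: Format A 59/171 = 34.5%, the chronological format 50/123 = 40.7% → the chronological format
Retail: Format A 152/262 = 58.0%, the chronological format 121/187 = 64.7% → the chronological format
Overall: Format A 426/1101 = 38.7%, the chronological format 511/1117 = 45.7% → the chronological format
The chronological format wins overall and in every industry group — no reversal.

No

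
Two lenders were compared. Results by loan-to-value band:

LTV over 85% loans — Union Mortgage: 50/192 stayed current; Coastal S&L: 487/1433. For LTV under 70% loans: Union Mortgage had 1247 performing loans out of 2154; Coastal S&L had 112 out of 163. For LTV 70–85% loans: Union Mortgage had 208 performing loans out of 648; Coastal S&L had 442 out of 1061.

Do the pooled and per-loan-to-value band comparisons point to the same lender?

No

LTV over 85%: Union Mortgage 50/192 = 26.0%, Coastal S&L 487/1433 = 34.0% → Coastal S&L
LTV under 70%: Union Mortgage 1247/2154 = 57.9%, Coastal S&L 112/163 = 68.7% → Coastal S&L
LTV 70–85%: Union Mortgage 208/648 = 32.1%, Coastal S&L 442/1061 = 41.7% → Coastal S&L
Overall: Union Mortgage 1505/2994 = 50.3%, Coastal S&L 1041/2657 = 39.2% → Union Mortgage
Coastal S&L wins each loan-to-value group but Union Mortgage wins overall — the comparison reverses. Coastal S&L's loans skew toward LTV over 85%, which has a lower base rate.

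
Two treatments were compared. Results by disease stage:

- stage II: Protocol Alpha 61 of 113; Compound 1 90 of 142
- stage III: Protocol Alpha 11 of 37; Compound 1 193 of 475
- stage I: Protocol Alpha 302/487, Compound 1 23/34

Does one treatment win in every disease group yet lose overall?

Stage II: Protocol Alpha 61/113 = 54.0%, Compound 1 90/142 = 63.4% → Compound 1
Stage III: Protocol Alpha 11/37 = 29.7%, Compound 1 193/475 = 40.6% → Compound 1
Stage I: Protocol Alpha 302/487 = 62.0%, Compound 1 23/34 = 67.6% → Compound 1
Overall: Protocol Alpha 374/637 = 58.7%, Compound 1 306/651 = 47.0% → Protocol Alpha
Compound 1 wins each disease group but Protocol Alpha wins overall — the comparison reverses. Compound 1's patients skew toward stage III, which has a lower base rate.

Yes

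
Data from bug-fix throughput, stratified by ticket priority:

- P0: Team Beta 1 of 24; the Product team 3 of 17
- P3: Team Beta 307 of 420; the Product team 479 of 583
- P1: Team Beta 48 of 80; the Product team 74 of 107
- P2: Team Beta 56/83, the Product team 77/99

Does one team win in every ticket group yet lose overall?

P0: Team Beta 1/24 = 4.2%, the Product team 3/17 = 17.6% → the Product team
P3: Team Beta 307/420 = 73.1%, the Product team 479/583 = 82.2% → the Product team
P1: Team Beta 48/80 = 60.0%, the Product team 74/107 = 69.2% → the Product team
P2: Team Beta 56/83 = 67.5%, the Product team 77/99 = 77.8% → the Product team
Overall: Team Beta 412/607 = 67.9%, the Product team 633/806 = 78.5% → the Product team
The Product team wins overall and in every ticket group — no reversal.

No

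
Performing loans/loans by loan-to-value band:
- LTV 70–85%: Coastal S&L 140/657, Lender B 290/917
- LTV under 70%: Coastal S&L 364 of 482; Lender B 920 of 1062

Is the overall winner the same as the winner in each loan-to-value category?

Yes

LTV 70–85%: Coastal S&L 140/657 = 21.3%, Lender B 290/917 = 31.6% → Lender B
LTV under 70%: Coastal S&L 364/482 = 75.5%, Lender B 920/1062 = 86.6% → Lender B
Overall: Coastal S&L 504/1139 = 44.2%, Lender B 1210/1979 = 61.1% → Lender B
Lender B wins overall and in every loan-to-value group — no reversal.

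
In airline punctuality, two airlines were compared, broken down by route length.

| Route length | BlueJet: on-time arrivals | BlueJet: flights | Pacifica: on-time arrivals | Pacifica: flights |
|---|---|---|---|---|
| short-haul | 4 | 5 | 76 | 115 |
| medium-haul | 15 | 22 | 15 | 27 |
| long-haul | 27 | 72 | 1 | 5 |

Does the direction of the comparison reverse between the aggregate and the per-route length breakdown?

Short-haul: BlueJet 4/5 = 80.0%, Pacifica 76/115 = 66.1% → BlueJet
Medium-haul: BlueJet 15/22 = 68.2%, Pacifica 15/27 = 55.6% → BlueJet
Long-haul: BlueJet 27/72 = 37.5%, Pacifica 1/5 = 20.0% → BlueJet
Overall: BlueJet 46/99 = 46.5%, Pacifica 92/147 = 62.6% → Pacifica
BlueJet wins each route group but Pacifica wins overall — the comparison reverses. BlueJet's flights skew toward long-haul, which has a lower base rate.

Yes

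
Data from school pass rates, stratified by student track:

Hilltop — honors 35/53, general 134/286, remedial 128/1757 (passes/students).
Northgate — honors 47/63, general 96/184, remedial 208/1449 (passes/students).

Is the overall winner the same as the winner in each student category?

Honors: Hilltop 35/53 = 66.0%, Northgate 47/63 = 74.6% → Northgate
General: Hilltop 134/286 = 46.9%, Northgate 96/184 = 52.2% → Northgate
Remedial: Hilltop 128/1757 = 7.3%, Northgate 208/1449 = 14.4% → Northgate
Overall: Hilltop 297/2096 = 14.2%, Northgate 351/1696 = 20.7% → Northgate
Northgate wins overall and in every student group — no reversal.

Yes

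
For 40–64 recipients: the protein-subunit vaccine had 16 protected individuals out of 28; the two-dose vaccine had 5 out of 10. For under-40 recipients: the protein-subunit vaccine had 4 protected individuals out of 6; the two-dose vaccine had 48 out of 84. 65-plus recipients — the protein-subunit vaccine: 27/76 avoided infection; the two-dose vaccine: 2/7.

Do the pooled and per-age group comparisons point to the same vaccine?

No

40–64: the protein-subunit vaccine 16/28 = 57.1%, the two-dose vaccine 5/10 = 50.0% → the protein-subunit vaccine
Under-40: the protein-subunit vaccine 4/6 = 66.7%, the two-dose vaccine 48/84 = 57.1% → the protein-subunit vaccine
65-plus: the protein-subunit vaccine 27/76 = 35.5%, the two-dose vaccine 2/7 = 28.6% → the protein-subunit vaccine
Overall: the protein-subunit vaccine 47/110 = 42.7%, the two-dose vaccine 55/101 = 54.5% → the two-dose vaccine
The protein-subunit vaccine wins each age group but the two-dose vaccine wins overall — the comparison reverses. The protein-subunit vaccine's recipients skew toward 65-plus, which has a lower base rate.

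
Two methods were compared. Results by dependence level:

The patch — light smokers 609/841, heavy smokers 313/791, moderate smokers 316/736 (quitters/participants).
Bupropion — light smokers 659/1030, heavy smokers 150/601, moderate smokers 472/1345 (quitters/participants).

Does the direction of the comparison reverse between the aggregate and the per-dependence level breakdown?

Light smokers: the patch 609/841 = 72.4%, bupropion 659/1030 = 64.0% → the patch
Heavy smokers: the patch 313/791 = 39.6%, bupropion 150/601 = 25.0% → the patch
Moderate smokers: the patch 316/736 = 42.9%, bupropion 472/1345 = 35.1% → the patch
Overall: the patch 1238/2368 = 52.3%, bupropion 1281/2976 = 43.0% → the patch
The patch wins overall and in every dependence group — no reversal.

No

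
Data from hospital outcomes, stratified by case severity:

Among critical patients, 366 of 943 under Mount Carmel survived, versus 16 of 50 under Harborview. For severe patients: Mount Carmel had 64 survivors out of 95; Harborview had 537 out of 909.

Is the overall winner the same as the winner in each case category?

No

Critical: Mount Carmel 366/943 = 38.8%, Harborview 16/50 = 32.0% → Mount Carmel
Severe: Mount Carmel 64/95 = 67.4%, Harborview 537/909 = 59.1% → Mount Carmel
Overall: Mount Carmel 430/1038 = 41.4%, Harborview 553/959 = 57.7% → Harborview
Mount Carmel wins each case group but Harborview wins overall — the comparison reverses. Mount Carmel's patients skew toward critical, which has a lower base rate.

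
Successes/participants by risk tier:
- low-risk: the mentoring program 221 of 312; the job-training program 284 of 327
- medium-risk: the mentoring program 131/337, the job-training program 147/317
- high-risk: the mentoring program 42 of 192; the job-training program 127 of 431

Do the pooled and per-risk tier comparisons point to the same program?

Yes

Low-risk: the mentoring program 221/312 = 70.8%, the job-training program 284/327 = 86.9% → the job-training program
Medium-risk: the mentoring program 131/337 = 38.9%, the job-training program 147/317 = 46.4% → the job-training program
High-risk: the mentoring program 42/192 = 21.9%, the job-training program 127/431 = 29.5% → the job-training program
Overall: the mentoring program 394/841 = 46.8%, the job-training program 558/1075 = 51.9% → the job-training program
The job-training program wins overall and in every risk group — no reversal.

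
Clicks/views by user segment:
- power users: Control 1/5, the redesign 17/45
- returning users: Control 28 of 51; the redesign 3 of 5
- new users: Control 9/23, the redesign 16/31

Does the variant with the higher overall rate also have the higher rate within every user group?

No

Power users: Control 1/5 = 20.0%, the redesign 17/45 = 37.8% → the redesign
Returning users: Control 28/51 = 54.9%, the redesign 3/5 = 60.0% → the redesign
New users: Control 9/23 = 39.1%, the redesign 16/31 = 51.6% → the redesign
Overall: Control 38/79 = 48.1%, the redesign 36/81 = 44.4% → Control
The redesign wins each user group but Control wins overall — the comparison reverses. The redesign's views skew toward power users, which has a lower base rate.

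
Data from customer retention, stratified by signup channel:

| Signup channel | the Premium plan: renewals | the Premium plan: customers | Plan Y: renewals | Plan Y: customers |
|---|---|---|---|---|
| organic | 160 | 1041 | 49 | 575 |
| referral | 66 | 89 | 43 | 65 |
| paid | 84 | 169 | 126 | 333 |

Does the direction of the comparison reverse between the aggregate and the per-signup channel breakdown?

No

Organic: the Premium plan 160/1041 = 15.4%, Plan Y 49/575 = 8.5% → the Premium plan
Referral: the Premium plan 66/89 = 74.2%, Plan Y 43/65 = 66.2% → the Premium plan
Paid: the Premium plan 84/169 = 49.7%, Plan Y 126/333 = 37.8% → the Premium plan
Overall: the Premium plan 310/1299 = 23.9%, Plan Y 218/973 = 22.4% → the Premium plan
The Premium plan wins overall and in every signup group — no reversal.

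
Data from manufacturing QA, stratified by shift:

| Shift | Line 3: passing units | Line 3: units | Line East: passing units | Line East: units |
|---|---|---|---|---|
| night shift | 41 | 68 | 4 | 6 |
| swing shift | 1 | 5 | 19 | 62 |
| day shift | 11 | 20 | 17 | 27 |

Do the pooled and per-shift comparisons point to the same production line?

No

Night shift: Line 3 41/68 = 60.3%, Line East 4/6 = 66.7% → Line East
Swing shift: Line 3 1/5 = 20.0%, Line East 19/62 = 30.6% → Line East
Day shift: Line 3 11/20 = 55.0%, Line East 17/27 = 63.0% → Line East
Overall: Line 3 53/93 = 57.0%, Line East 40/95 = 42.1% → Line 3
Line East wins each shift group but Line 3 wins overall — the comparison reverses. Line East's units skew toward swing shift, which has a lower base rate.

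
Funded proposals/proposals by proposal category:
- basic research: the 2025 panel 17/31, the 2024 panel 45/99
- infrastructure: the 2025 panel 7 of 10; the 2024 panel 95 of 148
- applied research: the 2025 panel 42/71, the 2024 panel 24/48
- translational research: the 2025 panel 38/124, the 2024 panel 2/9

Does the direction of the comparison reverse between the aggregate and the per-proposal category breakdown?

Basic research: the 2025 panel 17/31 = 54.8%, the 2024 panel 45/99 = 45.5% → the 2025 panel
Infrastructure: the 2025 panel 7/10 = 70.0%, the 2024 panel 95/148 = 64.2% → the 2025 panel
Applied research: the 2025 panel 42/71 = 59.2%, the 2024 panel 24/48 = 50.0% → the 2025 panel
Translational research: the 2025 panel 38/124 = 30.6%, the 2024 panel 2/9 = 22.2% → the 2025 panel
Overall: the 2025 panel 104/236 = 44.1%, the 2024 panel 166/304 = 54.6% → the 2024 panel
The 2025 panel wins each proposal group but the 2024 panel wins overall — the comparison reverses. The 2025 panel's proposals skew toward translational research, which has a lower base rate.

Yes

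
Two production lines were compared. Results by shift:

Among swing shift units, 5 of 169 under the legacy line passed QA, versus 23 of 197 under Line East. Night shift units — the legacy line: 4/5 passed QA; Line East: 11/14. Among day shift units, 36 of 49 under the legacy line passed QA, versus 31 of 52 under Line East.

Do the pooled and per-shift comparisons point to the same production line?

No

Swing shift: the legacy line 5/169 = 3.0%, Line East 23/197 = 11.7% → Line East
Night shift: the legacy line 4/5 = 80.0%, Line East 11/14 = 78.6% → the legacy line
Day shift: the legacy line 36/49 = 73.5%, Line East 31/52 = 59.6% → the legacy line
Overall: the legacy line 45/223 = 20.2%, Line East 65/263 = 24.7% → Line East
Neither sweeps: the legacy line wins 2 of 3 groups, Line East wins 1. Line East wins overall but not every group — no Simpson reversal.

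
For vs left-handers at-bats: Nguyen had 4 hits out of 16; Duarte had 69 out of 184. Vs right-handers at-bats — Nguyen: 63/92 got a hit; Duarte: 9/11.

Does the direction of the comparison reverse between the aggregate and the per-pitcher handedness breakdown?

Yes

Vs left-handers: Nguyen 4/16 = 25.0%, Duarte 69/184 = 37.5% → Duarte
Vs right-handers: Nguyen 63/92 = 68.5%, Duarte 9/11 = 81.8% → Duarte
Overall: Nguyen 67/108 = 62.0%, Duarte 78/195 = 40.0% → Nguyen
Duarte wins each pitcher group but Nguyen wins overall — the comparison reverses. Duarte's at-bats skew toward vs left-handers, which has a lower base rate.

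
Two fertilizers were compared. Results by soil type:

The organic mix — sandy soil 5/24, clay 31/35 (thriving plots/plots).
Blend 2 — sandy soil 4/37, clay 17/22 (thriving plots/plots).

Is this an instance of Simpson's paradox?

No

Sandy soil: the organic mix 5/24 = 20.8%, Blend 2 4/37 = 10.8% → the organic mix
Clay: the organic mix 31/35 = 88.6%, Blend 2 17/22 = 77.3% → the organic mix
Overall: the organic mix 36/59 = 61.0%, Blend 2 21/59 = 35.6% → the organic mix
The organic mix wins overall and in every soil group — no reversal.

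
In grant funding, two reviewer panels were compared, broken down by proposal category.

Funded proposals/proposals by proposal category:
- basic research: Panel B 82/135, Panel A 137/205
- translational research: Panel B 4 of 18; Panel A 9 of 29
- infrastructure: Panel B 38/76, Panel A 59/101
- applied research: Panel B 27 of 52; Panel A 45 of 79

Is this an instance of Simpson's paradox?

Basic research: Panel B 82/135 = 60.7%, Panel A 137/205 = 66.8% → Panel A
Translational research: Panel B 4/18 = 22.2%, Panel A 9/29 = 31.0% → Panel A
Infrastructure: Panel B 38/76 = 50.0%, Panel A 59/101 = 58.4% → Panel A
Applied research: Panel B 27/52 = 51.9%, Panel A 45/79 = 57.0% → Panel A
Overall: Panel B 151/281 = 53.7%, Panel A 250/414 = 60.4% → Panel A
Panel A wins overall and in every proposal group — no reversal.

No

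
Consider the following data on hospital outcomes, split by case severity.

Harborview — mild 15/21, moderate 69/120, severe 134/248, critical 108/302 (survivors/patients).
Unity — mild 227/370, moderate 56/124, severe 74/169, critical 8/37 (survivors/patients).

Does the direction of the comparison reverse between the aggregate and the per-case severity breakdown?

Mild: Harborview 15/21 = 71.4%, Unity 227/370 = 61.4% → Harborview
Moderate: Harborview 69/120 = 57.5%, Unity 56/124 = 45.2% → Harborview
Severe: Harborview 134/248 = 54.0%, Unity 74/169 = 43.8% → Harborview
Critical: Harborview 108/302 = 35.8%, Unity 8/37 = 21.6% → Harborview
Overall: Harborview 326/691 = 47.2%, Unity 365/700 = 52.1% → Unity
Harborview wins each case group but Unity wins overall — the comparison reverses. Harborview's patients skew toward critical, which has a lower base rate.

Yes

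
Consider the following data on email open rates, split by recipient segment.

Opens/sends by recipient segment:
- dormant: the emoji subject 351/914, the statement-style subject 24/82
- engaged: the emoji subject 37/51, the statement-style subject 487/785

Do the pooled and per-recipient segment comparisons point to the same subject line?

No

Dormant: the emoji subject 351/914 = 38.4%, the statement-style subject 24/82 = 29.3% → the emoji subject
Engaged: the emoji subject 37/51 = 72.5%, the statement-style subject 487/785 = 62.0% → the emoji subject
Overall: the emoji subject 388/965 = 40.2%, the statement-style subject 511/867 = 58.9% → the statement-style subject
The emoji subject wins each recipient group but the statement-style subject wins overall — the comparison reverses. The emoji subject's sends skew toward dormant, which has a lower base rate.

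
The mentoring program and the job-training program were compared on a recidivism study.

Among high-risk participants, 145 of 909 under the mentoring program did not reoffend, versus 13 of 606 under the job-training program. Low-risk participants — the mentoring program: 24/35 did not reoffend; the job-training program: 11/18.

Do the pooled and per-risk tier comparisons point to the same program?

Yes

High-risk: the mentoring program 145/909 = 16.0%, the job-training program 13/606 = 2.1% → the mentoring program
Low-risk: the mentoring program 24/35 = 68.6%, the job-training program 11/18 = 61.1% → the mentoring program
Overall: the mentoring program 169/944 = 17.9%, the job-training program 24/624 = 3.8% → the mentoring program
The mentoring program wins overall and in every risk group — no reversal.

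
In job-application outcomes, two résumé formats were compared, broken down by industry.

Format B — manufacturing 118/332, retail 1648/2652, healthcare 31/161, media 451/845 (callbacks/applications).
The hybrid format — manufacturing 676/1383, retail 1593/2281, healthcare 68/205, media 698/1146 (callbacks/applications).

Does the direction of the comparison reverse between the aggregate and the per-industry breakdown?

No

Manufacturing: Format B 118/332 = 35.5%, the hybrid format 676/1383 = 48.9% → the hybrid format
Retail: Format B 1648/2652 = 62.1%, the hybrid format 1593/2281 = 69.8% → the hybrid format
Healthcare: Format B 31/161 = 19.3%, the hybrid format 68/205 = 33.2% → the hybrid format
Media: Format B 451/845 = 53.4%, the hybrid format 698/1146 = 60.9% → the hybrid format
Overall: Format B 2248/3990 = 56.3%, the hybrid format 3035/5015 = 60.5% → the hybrid format
The hybrid format wins overall and in every industry group — no reversal.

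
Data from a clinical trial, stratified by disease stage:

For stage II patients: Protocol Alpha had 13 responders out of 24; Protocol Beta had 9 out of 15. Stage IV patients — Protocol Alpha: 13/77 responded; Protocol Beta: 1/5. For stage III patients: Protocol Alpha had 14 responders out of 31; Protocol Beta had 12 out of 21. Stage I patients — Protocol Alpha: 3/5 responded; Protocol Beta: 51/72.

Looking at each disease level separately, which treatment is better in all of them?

Stage II: Protocol Alpha 13/24 = 54.2%, Protocol Beta 9/15 = 60.0% → Protocol Beta
Stage IV: Protocol Alpha 13/77 = 16.9%, Protocol Beta 1/5 = 20.0% → Protocol Beta
Stage III: Protocol Alpha 14/31 = 45.2%, Protocol Beta 12/21 = 57.1% → Protocol Beta
Stage I: Protocol Alpha 3/5 = 60.0%, Protocol Beta 51/72 = 70.8% → Protocol Beta
Protocol Beta has the higher rate in all 4 groups.

Protocol Beta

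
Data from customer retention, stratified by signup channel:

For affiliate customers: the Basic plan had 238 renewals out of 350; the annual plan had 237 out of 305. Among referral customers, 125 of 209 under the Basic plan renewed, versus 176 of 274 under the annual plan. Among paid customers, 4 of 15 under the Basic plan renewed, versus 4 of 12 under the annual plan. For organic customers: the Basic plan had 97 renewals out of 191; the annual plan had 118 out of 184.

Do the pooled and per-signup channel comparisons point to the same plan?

Yes

Affiliate: the Basic plan 238/350 = 68.0%, the annual plan 237/305 = 77.7% → the annual plan
Referral: the Basic plan 125/209 = 59.8%, the annual plan 176/274 = 64.2% → the annual plan
Paid: the Basic plan 4/15 = 26.7%, the annual plan 4/12 = 33.3% → the annual plan
Organic: the Basic plan 97/191 = 50.8%, the annual plan 118/184 = 64.1% → the annual plan
Overall: the Basic plan 464/765 = 60.7%, the annual plan 535/775 = 69.0% → the annual plan
The annual plan wins overall and in every signup group — no reversal.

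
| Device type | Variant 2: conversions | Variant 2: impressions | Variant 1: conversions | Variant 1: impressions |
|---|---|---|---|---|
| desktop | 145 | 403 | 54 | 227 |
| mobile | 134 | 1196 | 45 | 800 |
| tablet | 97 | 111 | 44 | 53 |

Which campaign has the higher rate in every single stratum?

Variant 2

Desktop: Variant 2 145/403 = 36.0%, Variant 1 54/227 = 23.8% → Variant 2
Mobile: Variant 2 134/1196 = 11.2%, Variant 1 45/800 = 5.6% → Variant 2
Tablet: Variant 2 97/111 = 87.4%, Variant 1 44/53 = 83.0% → Variant 2
Variant 2 has the higher rate in all 3 groups.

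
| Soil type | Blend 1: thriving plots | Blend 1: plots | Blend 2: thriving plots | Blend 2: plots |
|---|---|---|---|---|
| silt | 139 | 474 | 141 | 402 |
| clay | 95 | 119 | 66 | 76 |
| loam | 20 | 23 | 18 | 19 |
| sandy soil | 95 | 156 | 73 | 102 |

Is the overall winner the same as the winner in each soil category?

Yes

Silt: Blend 1 139/474 = 29.3%, Blend 2 141/402 = 35.1% → Blend 2
Clay: Blend 1 95/119 = 79.8%, Blend 2 66/76 = 86.8% → Blend 2
Loam: Blend 1 20/23 = 87.0%, Blend 2 18/19 = 94.7% → Blend 2
Sandy soil: Blend 1 95/156 = 60.9%, Blend 2 73/102 = 71.6% → Blend 2
Overall: Blend 1 349/772 = 45.2%, Blend 2 298/599 = 49.7% → Blend 2
Blend 2 wins overall and in every soil group — no reversal.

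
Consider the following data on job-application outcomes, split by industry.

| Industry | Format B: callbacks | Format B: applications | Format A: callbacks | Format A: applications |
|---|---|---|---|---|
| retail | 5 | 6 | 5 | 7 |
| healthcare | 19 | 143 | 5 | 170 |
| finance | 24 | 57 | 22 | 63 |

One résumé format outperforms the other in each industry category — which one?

Format B

Retail: Format B 5/6 = 83.3%, Format A 5/7 = 71.4% → Format B
Healthcare: Format B 19/143 = 13.3%, Format A 5/170 = 2.9% → Format B
Finance: Format B 24/57 = 42.1%, Format A 22/63 = 34.9% → Format B
Format B has the higher rate in all 3 groups.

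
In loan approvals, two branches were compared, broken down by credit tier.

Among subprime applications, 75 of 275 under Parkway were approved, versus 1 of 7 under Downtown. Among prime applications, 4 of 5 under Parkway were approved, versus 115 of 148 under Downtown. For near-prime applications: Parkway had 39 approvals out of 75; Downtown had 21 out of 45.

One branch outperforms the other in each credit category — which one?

Subprime: Parkway 75/275 = 27.3%, Downtown 1/7 = 14.3% → Parkway
Prime: Parkway 4/5 = 80.0%, Downtown 115/148 = 77.7% → Parkway
Near-prime: Parkway 39/75 = 52.0%, Downtown 21/45 = 46.7% → Parkway
Parkway has the higher rate in all 3 groups.

Parkway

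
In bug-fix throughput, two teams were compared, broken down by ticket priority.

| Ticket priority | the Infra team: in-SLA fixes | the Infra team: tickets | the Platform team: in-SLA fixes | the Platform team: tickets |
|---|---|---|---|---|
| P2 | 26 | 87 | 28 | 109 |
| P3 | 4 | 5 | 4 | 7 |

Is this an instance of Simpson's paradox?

No

P2: the Infra team 26/87 = 29.9%, the Platform team 28/109 = 25.7% → the Infra team
P3: the Infra team 4/5 = 80.0%, the Platform team 4/7 = 57.1% → the Infra team
Overall: the Infra team 30/92 = 32.6%, the Platform team 32/116 = 27.6% → the Infra team
The Infra team wins overall and in every ticket group — no reversal.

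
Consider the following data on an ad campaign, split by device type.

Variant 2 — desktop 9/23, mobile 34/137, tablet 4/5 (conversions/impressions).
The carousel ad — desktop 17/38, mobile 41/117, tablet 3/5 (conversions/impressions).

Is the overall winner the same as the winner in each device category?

No

Desktop: Variant 2 9/23 = 39.1%, the carousel ad 17/38 = 44.7% → the carousel ad
Mobile: Variant 2 34/137 = 24.8%, the carousel ad 41/117 = 35.0% → the carousel ad
Tablet: Variant 2 4/5 = 80.0%, the carousel ad 3/5 = 60.0% → Variant 2
Overall: Variant 2 47/165 = 28.5%, the carousel ad 61/160 = 38.1% → the carousel ad
Neither sweeps: Variant 2 wins 1 of 3 groups, the carousel ad wins 2. The carousel ad wins overall but not every group — no Simpson reversal.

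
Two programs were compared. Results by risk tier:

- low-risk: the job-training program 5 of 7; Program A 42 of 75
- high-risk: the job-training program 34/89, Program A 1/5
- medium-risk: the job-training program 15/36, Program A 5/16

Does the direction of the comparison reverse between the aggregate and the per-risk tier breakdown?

Low-risk: the job-training program 5/7 = 71.4%, Program A 42/75 = 56.0% → the job-training program
High-risk: the job-training program 34/89 = 38.2%, Program A 1/5 = 20.0% → the job-training program
Medium-risk: the job-training program 15/36 = 41.7%, Program A 5/16 = 31.2% → the job-training program
Overall: the job-training program 54/132 = 40.9%, Program A 48/96 = 50.0% → Program A
The job-training program wins each risk group but Program A wins overall — the comparison reverses. The job-training program's participants skew toward high-risk, which has a lower base rate.

Yes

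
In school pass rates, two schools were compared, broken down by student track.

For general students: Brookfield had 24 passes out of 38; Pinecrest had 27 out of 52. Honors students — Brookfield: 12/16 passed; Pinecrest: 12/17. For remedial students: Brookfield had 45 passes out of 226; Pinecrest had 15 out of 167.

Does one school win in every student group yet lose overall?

No

General: Brookfield 24/38 = 63.2%, Pinecrest 27/52 = 51.9% → Brookfield
Honors: Brookfield 12/16 = 75.0%, Pinecrest 12/17 = 70.6% → Brookfield
Remedial: Brookfield 45/226 = 19.9%, Pinecrest 15/167 = 9.0% → Brookfield
Overall: Brookfield 81/280 = 28.9%, Pinecrest 54/236 = 22.9% → Brookfield
Brookfield wins overall and in every student group — no reversal.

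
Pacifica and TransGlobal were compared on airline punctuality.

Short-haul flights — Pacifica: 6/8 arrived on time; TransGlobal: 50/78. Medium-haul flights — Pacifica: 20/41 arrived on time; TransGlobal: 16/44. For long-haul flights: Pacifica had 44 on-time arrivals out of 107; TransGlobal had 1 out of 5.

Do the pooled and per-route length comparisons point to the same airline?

Short-haul: Pacifica 6/8 = 75.0%, TransGlobal 50/78 = 64.1% → Pacifica
Medium-haul: Pacifica 20/41 = 48.8%, TransGlobal 16/44 = 36.4% → Pacifica
Long-haul: Pacifica 44/107 = 41.1%, TransGlobal 1/5 = 20.0% → Pacifica
Overall: Pacifica 70/156 = 44.9%, TransGlobal 67/127 = 52.8% → TransGlobal
Pacifica wins each route group but TransGlobal wins overall — the comparison reverses. Pacifica's flights skew toward long-haul, which has a lower base rate.

No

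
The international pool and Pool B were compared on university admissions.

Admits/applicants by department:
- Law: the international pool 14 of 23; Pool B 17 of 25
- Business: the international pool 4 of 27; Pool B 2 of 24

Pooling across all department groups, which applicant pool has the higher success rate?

Law: the international pool 14/23 = 60.9%, Pool B 17/25 = 68.0% → Pool B
Business: the international pool 4/27 = 14.8%, Pool B 2/24 = 8.3% → the international pool
Overall: the international pool 18/50 = 36.0%, Pool B 19/49 = 38.8% → Pool B
(Neither sweeps every department group, but Pool B has the higher pooled rate.)

Pool B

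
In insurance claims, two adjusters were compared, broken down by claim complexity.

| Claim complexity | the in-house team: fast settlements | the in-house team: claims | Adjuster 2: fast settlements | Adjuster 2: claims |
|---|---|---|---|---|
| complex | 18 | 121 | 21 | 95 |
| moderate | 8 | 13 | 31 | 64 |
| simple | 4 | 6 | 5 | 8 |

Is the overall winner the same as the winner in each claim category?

Complex: the in-house team 18/121 = 14.9%, Adjuster 2 21/95 = 22.1% → Adjuster 2
Moderate: the in-house team 8/13 = 61.5%, Adjuster 2 31/64 = 48.4% → the in-house team
Simple: the in-house team 4/6 = 66.7%, Adjuster 2 5/8 = 62.5% → the in-house team
Overall: the in-house team 30/140 = 21.4%, Adjuster 2 57/167 = 34.1% → Adjuster 2
Neither sweeps: the in-house team wins 2 of 3 groups, Adjuster 2 wins 1. Adjuster 2 wins overall but not every group — no Simpson reversal.

No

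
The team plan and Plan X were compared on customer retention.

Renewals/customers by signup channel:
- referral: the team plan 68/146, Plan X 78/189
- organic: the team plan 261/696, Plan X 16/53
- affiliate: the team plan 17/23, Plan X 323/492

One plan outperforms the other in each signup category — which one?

the team plan

Referral: the team plan 68/146 = 46.6%, Plan X 78/189 = 41.3% → the team plan
Organic: the team plan 261/696 = 37.5%, Plan X 16/53 = 30.2% → the team plan
Affiliate: the team plan 17/23 = 73.9%, Plan X 323/492 = 65.7% → the team plan
The team plan has the higher rate in all 3 groups.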